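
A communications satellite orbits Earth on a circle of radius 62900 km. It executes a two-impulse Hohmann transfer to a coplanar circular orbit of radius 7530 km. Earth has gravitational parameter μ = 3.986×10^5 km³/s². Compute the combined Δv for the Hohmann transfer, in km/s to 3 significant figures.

Transfer-ellipse semi-major axis a_t = (r₁ + r₂)/2 = (62900 + 7530)/2 = 35215 km.
Circular speed at r₁: v₁ = √(μ/r₁) = √(3.986×10^5/62900) = 2.517 km/s.
Transfer-orbit speed at r₁ (vis-viva equation): v_a = √[μ(2/r₁ − 1/a_t)] = 1.164 km/s.
First burn Δv₁ = |v_a − v₁| = 1.353 km/s.
At r₂, v₂ = √(μ/r₂) = 7.276 km/s.
Transfer-orbit speed at r₂: v_p = √[μ(2/r₂ − 1/a_t)] = 9.724 km/s.
Second burn Δv₂ = |v₂ − v_p| = 2.448 km/s.
Total Δv = Δv₁ + Δv₂ = 3.801 km/s.

Δv = 3.80 km/s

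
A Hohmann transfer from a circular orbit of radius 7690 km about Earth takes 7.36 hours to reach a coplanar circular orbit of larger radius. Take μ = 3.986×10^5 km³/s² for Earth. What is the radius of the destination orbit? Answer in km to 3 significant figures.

r₂ = 53300 km

Transfer time t = 7.36 hours = 26496 s, and t = π√(a_t³/μ).
So a_t = (μ t²/π²)^(1/3) = (3.986×10^5 × (26496)² / π²)^(1/3) = 30493 km.
Since a_t = (r₁ + r₂)/2, r₂ = 2a_t − r₁ = 2×30493 − 7690 = 53296 km.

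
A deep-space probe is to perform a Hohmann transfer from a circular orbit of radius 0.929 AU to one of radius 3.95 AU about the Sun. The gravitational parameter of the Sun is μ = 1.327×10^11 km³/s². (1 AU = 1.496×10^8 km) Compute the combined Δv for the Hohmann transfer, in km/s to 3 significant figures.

In km: r₁ = 0.929 × 1.496×10^8 = 1.389784×10^8 km; r₂ = 3.95 × 1.496×10^8 = 5.9092×10^8 km.
The Hohmann ellipse has a_t = (r₁ + r₂)/2 = 3.649492×10^8 km.
Circular speed at r₁: v₁ = √(μ/r₁) = √(1.327×10^11/1.389784×10^8) = 30.90024 km/s.
On the transfer ellipse at r₁, v² = μ(2/r − 1/a) gives v_p = √[μ(2/r₁ − 1/a_t)] = 39.31968 km/s.
First burn Δv₁ = |v_p − v₁| = 8.419 km/s.
Circular speed at r₂: v₂ = √(μ/r₂) = 14.9855 km/s.
Transfer-orbit speed at r₂: v_a = √[μ(2/r₂ − 1/a_t)] = 9.24759 km/s.
Second burn Δv₂ = |v₂ − v_a| = 5.738 km/s.
Total Δv = Δv₁ + Δv₂ = 14.16 km/s.

Δv = 14.2 km/s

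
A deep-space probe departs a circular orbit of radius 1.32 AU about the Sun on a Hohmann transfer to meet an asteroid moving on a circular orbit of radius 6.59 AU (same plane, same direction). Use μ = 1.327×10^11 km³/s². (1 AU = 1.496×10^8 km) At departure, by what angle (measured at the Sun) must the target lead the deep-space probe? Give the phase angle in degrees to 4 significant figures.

In km: r₁ = 1.32 × 1.496×10^8 = 1.97472×10^8 km; r₂ = 6.59 × 1.496×10^8 = 9.85864×10^8 km.
Transfer-ellipse semi-major axis a_t = (r₁ + r₂)/2 = (1.97472×10^8 + 9.85864×10^8)/2 = 5.91668×10^8 km.
The half-period of the transfer ellipse is t = π√(a_t³/μ) = 1.2412×10^8 s.
Target angular speed ω₂ = √(μ/r₂³) = 1.1768×10^-8 rad/s.
Angle swept by the target during transfer: ω₂·t = 1.4606 rad = 83.69°.
Arrival is 180° from departure on the ellipse, so φ = 180° − 83.69° = 96.31°.

φ = 96.31°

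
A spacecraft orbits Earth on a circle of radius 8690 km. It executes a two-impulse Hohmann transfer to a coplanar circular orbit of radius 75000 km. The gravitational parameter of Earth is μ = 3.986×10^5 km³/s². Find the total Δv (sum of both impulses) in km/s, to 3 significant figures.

The Hohmann ellipse has a_t = (r₁ + r₂)/2 = 41845 km.
Circular speed at r₁: v₁ = √(μ/r₁) = √(3.986×10^5/8690) = 6.773 km/s.
Transfer-orbit speed at r₁ (vis-viva equation): v_p = √[μ(2/r₁ − 1/a_t)] = 9.067 km/s.
First burn Δv₁ = |v_p − v₁| = 2.294 km/s.
Circular speed at r₂: v₂ = √(μ/r₂) = 2.3054 km/s.
Transfer-orbit speed at r₂: v_a = √[μ(2/r₂ − 1/a_t)] = 1.0506 km/s.
Second burn Δv₂ = |v₂ − v_a| = 1.255 km/s.
Total Δv = Δv₁ + Δv₂ = 3.549 km/s.

Δv = 3.55 km/s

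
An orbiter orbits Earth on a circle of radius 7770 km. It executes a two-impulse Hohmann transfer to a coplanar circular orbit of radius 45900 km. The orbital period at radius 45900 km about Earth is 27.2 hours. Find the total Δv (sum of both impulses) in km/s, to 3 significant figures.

From Kepler's third law T² = 4π²r³/μ at r = 45900 km, T = 27.2 hours = 27.2 × 3600 s = 97920 s: μ = 4π²r³/T² = 3.98158×10^5 km³/s².
Transfer-ellipse semi-major axis a_t = (r₁ + r₂)/2 = (7770 + 45900)/2 = 26835 km.
Circular speed at r₁: v₁ = √(μ/r₁) = √(3.98158×10^5/7770) = 7.158 km/s.
Transfer-orbit speed at r₁ (vis-viva): v_p = √[μ(2/r₁ − 1/a_t)] = 9.362 km/s.
First burn Δv₁ = |v_p − v₁| = 2.204 km/s.
At r₂, v₂ = √(μ/r₂) = 2.945 km/s.
Transfer-orbit speed at r₂: v_a = √[μ(2/r₂ − 1/a_t)] = 1.585 km/s.
Second burn Δv₂ = |v₂ − v_a| = 1.360 km/s.
Δv = Δv₁ + Δv₂ = 2.204 + 1.360 = 3.564 km/s.

Δv = 3.56 km/s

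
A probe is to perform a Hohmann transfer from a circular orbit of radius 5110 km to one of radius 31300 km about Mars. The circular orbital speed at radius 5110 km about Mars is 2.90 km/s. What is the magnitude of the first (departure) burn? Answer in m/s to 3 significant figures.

From the circular-orbit relation v² = μ/r at r = 5110 km: μ = v²r = (2.90)² × 5110 = 42975.1 km³/s².
Semi-major axis of the transfer orbit: a_t = (5110 + 31300)/2 = 18205 km.
Circular speed at r = 5110 km: v_c = √(μ/r) = 2.9000 km/s.
Vis-viva on the transfer ellipse at r = 5110 km gives v_t = √[μ(2/r − 1/a_t)] = 3.8025 km/s.
Δv₁ = |v_t − v_c| = |3.8025 − 2.9000| = 0.9025 km/s.

Δv₁ = 903 m/s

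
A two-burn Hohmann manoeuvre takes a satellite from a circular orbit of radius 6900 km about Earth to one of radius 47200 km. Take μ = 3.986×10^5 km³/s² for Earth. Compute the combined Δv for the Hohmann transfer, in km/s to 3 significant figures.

Semi-major axis of the transfer orbit: a_t = (6900 + 47200)/2 = 27050 km.
Circular speed at r₁: v₁ = √(μ/r₁) = √(3.986×10^5/6900) = 7.60053 km/s.
Transfer-orbit speed at r₁ (vis-viva): v_p = √[μ(2/r₁ − 1/a_t)] = 10.0399 km/s.
First burn Δv₁ = |v_p − v₁| = 2.4394 km/s.
Circular speed at r₂: v₂ = √(μ/r₂) = 2.9060 km/s.
Transfer-orbit speed at r₂: v_a = √[μ(2/r₂ − 1/a_t)] = 1.4677 km/s.
Second burn Δv₂ = |v₂ − v_a| = 1.4383 km/s.
Total Δv = Δv₁ + Δv₂ = 3.878 km/s.

Δv = 3.88 km/s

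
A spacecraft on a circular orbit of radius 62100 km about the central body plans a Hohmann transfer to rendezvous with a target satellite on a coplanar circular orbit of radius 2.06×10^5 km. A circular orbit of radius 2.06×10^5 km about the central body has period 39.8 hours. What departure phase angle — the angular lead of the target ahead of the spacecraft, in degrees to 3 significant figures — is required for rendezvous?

φ = 85.5°

From Kepler's third law T² = 4π²r³/μ at r = 2.06×10^5 km, T = 39.8 hours = 39.8 × 3600 s = 1.4328×10^5 s: μ = 4π²r³/T² = 1.68109×10^7 km³/s².
The Hohmann ellipse has a_t = (r₁ + r₂)/2 = 1.3405×10^5 km.
The half-period of the transfer ellipse is t = π√(a_t³/μ) = 37606 s.
The target's mean motion on its circular orbit is ω₂ = √(μ/r₂³) = 4.3852×10^-5 rad/s.
Angle swept by the target during transfer: ω₂·t = 1.6491 rad = 94.49°.
Arrival is 180° from departure on the ellipse, so φ = 180° − 94.49° = 85.5°.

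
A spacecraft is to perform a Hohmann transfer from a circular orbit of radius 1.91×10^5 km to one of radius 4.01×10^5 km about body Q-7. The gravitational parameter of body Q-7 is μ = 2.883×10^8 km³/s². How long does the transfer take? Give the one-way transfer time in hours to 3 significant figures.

Semi-major axis of the transfer orbit: a_t = (1.910×10^5 + 4.010×10^5)/2 = 2.960×10^5 km.
By Kepler's third law the transfer-orbit period is T = 2π√(a_t³/μ), so t = T/2 = 29800 s.
Converting: 29800 s ÷ 3600 s/hour = 8.28 hours.

t = 8.28 hours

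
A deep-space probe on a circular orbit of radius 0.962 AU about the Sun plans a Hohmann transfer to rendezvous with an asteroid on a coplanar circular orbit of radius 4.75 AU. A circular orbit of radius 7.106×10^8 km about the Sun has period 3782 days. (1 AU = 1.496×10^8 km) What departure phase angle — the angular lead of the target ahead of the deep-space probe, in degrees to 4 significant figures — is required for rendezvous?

φ = 96.08°

From Kepler's third law T² = 4π²r³/μ at r = 7.106×10^8 km, T = 3782 days = 3782 × 86400 s = 3.267648×10^8 s: μ = 4π²r³/T² = 1.32668×10^11 km³/s².
In km: r₁ = 0.962 × 1.496×10^8 = 1.439152×10^8 km; r₂ = 4.75 × 1.496×10^8 = 7.106×10^8 km.
Transfer-ellipse semi-major axis a_t = (r₁ + r₂)/2 = (1.439152×10^8 + 7.106×10^8)/2 = 4.272576×10^8 km.
Transfer time t = π√(a_t³/μ) = 7.617×10^7 s.
Target angular speed ω₂ = √(μ/r₂³) = 1.923×10^-8 rad/s.
Angle swept by the target during transfer: ω₂·t = 1.4647 rad = 83.92°.
Arrival is 180° from departure on the ellipse, so φ = 180° − 83.92° = 96.08°.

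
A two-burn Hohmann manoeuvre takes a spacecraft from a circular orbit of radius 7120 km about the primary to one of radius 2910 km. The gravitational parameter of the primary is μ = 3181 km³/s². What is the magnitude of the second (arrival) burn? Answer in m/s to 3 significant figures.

Transfer-ellipse semi-major axis a_t = (r₁ + r₂)/2 = (7120 + 2910)/2 = 5015 km.
Circular speed at r = 2910 km: v_c = √(μ/r) = 1.045527 km/s.
Transfer-orbit speed at the same r (vis-viva, a = a_t): v_t = √[μ(2/r − 1/a_t)] = 1.245776 km/s.
Δv₂ = |v_t − v_c| = |1.245776 − 1.045527| = 0.2002 km/s.

Δv₂ = 200 m/s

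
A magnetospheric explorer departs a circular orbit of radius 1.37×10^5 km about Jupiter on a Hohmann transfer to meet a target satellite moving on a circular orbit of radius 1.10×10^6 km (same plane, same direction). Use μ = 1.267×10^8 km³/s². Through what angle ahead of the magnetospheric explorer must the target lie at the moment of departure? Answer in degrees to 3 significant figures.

The Hohmann ellipse has a_t = (r₁ + r₂)/2 = 6.185×10^5 km.
The half-period of the transfer ellipse is t = π√(a_t³/μ) = 1.3576×10^5 s.
The target's mean motion on its circular orbit is ω₂ = √(μ/r₂³) = 9.7566×10^-6 rad/s.
Angle swept by the target during transfer: ω₂·t = 1.3246 rad = 75.89°.
Arrival is 180° from departure on the ellipse, so φ = 180° − 75.89° = 104°.

φ = 104°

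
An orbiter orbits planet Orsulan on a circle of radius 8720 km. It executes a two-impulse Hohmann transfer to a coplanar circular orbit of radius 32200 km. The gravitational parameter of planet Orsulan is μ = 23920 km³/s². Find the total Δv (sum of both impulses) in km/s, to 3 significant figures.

Transfer-ellipse semi-major axis a_t = (r₁ + r₂)/2 = (8720 + 32200)/2 = 20460 km.
Circular speed at r₁: v₁ = √(μ/r₁) = √(23920/8720) = 1.65624 km/s.
On the transfer ellipse at r₁, v² = μ(2/r − 1/a) gives v_p = √[μ(2/r₁ − 1/a_t)] = 2.07777 km/s.
First burn Δv₁ = |v_p − v₁| = 0.4215 km/s.
Circular speed at r₂: v₂ = √(μ/r₂) = 0.8619 km/s.
Transfer-orbit speed at r₂: v_a = √[μ(2/r₂ − 1/a_t)] = 0.5627 km/s.
Second burn Δv₂ = |v₂ − v_a| = 0.2992 km/s.
Total Δv = Δv₁ + Δv₂ = 0.7207 km/s.

Δv = 0.721 km/s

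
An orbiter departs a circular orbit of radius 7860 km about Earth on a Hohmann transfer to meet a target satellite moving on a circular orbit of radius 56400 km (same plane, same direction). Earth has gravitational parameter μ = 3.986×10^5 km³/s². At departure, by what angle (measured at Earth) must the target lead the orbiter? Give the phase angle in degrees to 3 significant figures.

The Hohmann ellipse has a_t = (r₁ + r₂)/2 = 32130 km.
Transfer time t = π√(a_t³/μ) = 28658 s.
The target's mean motion on its circular orbit is ω₂ = √(μ/r₂³) = 4.7136×10^-5 rad/s.
Angle swept by the target during transfer: ω₂·t = 1.3508 rad = 77.40°.
The orbiter traverses 180° on the transfer ellipse, so the target must lead by 180° − 77.40° = 103°.

φ = 103°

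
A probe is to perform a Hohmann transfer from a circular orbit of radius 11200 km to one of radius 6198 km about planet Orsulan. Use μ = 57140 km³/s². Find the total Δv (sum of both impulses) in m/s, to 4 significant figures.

Transfer-ellipse semi-major axis a_t = (r₁ + r₂)/2 = (11200 + 6198)/2 = 8699 km.
Circular speed at r₁: v₁ = √(μ/r₁) = √(57140/11200) = 2.2587133 km/s.
On the transfer ellipse at r₁, v² = μ(2/r − 1/a) gives v_a = √[μ(2/r₁ − 1/a_t)] = 1.9065677 km/s.
First burn Δv₁ = |v_a − v₁| = 0.35215 km/s.
Circular speed at r₂: v₂ = √(μ/r₂) = 3.036298 km/s.
Transfer-orbit speed at r₂: v_p = √[μ(2/r₂ − 1/a_t)] = 3.445234 km/s.
Second burn Δv₂ = |v₂ − v_p| = 0.40894 km/s.
Δv = Δv₁ + Δv₂ = 0.35215 + 0.40894 = 0.7611 km/s.

Δv = 761.1 m/s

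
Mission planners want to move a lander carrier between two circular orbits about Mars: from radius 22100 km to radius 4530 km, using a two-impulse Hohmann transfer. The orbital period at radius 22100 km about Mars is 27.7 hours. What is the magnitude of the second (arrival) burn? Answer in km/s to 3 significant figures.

Δv₂ = 0.887 km/s

From Kepler's third law T² = 4π²r³/μ at r = 22100 km, T = 27.7 hours = 27.7 × 3600 s = 99720 s: μ = 4π²r³/T² = 42852.1 km³/s².
Semi-major axis of the transfer orbit: a_t = (22100 + 4530)/2 = 13315 km.
Circular speed at r = 4530 km: v_c = √(μ/r) = 3.0756 km/s.
Vis-viva on the transfer ellipse at r = 4530 km gives v_t = √[μ(2/r − 1/a_t)] = 3.9624 km/s.
Δv₂ = |v_t − v_c| = |3.9624 − 3.0756| = 0.8868 km/s.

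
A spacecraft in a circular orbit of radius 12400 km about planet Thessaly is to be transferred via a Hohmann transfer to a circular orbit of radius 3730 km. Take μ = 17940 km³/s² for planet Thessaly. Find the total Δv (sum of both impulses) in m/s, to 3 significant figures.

Transfer-ellipse semi-major axis a_t = (r₁ + r₂)/2 = (12400 + 3730)/2 = 8065 km.
At r₁ the circular-orbit speed is v₁ = √(μ/r₁) = 1.2028 km/s.
Transfer-orbit speed at r₁ (vis-viva): v_a = √[μ(2/r₁ − 1/a_t)] = 0.81800 km/s.
First burn Δv₁ = |v_a − v₁| = 0.3848 km/s.
At r₂, v₂ = √(μ/r₂) = 2.1931 km/s.
Transfer-orbit speed at r₂: v_p = √[μ(2/r₂ − 1/a_t)] = 2.7194 km/s.
Second burn Δv₂ = |v₂ − v_p| = 0.5263 km/s.
Total Δv = Δv₁ + Δv₂ = 0.9111 km/s.

Δv = 911 m/s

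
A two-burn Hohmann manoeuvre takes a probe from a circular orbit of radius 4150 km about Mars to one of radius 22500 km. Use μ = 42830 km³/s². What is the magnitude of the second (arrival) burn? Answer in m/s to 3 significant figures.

Δv₂ = 610 m/s

The Hohmann ellipse has a_t = (r₁ + r₂)/2 = 13325 km.
Circular speed at r = 22500 km: v_c = √(μ/r) = 1.3797 km/s.
Vis-viva on the transfer ellipse at r = 22500 km gives v_t = √[μ(2/r − 1/a_t)] = 0.76997 km/s.
Δv₂ = |v_t − v_c| = |0.76997 − 1.3797| = 0.6097 km/s.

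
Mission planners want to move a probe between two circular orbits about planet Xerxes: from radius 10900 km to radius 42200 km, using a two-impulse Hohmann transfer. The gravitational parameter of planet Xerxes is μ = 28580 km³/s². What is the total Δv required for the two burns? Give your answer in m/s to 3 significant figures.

Δv = 718 m/s

Transfer-ellipse semi-major axis a_t = (r₁ + r₂)/2 = (10900 + 42200)/2 = 26550 km.
At r₁ the circular-orbit speed is v₁ = √(μ/r₁) = 1.6193 km/s.
On the transfer ellipse at r₁, v² = μ(2/r − 1/a) gives v_p = √[μ(2/r₁ − 1/a_t)] = 2.0415 km/s.
First burn Δv₁ = |v_p − v₁| = 0.4222 km/s.
Circular speed at r₂: v₂ = √(μ/r₂) = 0.8230 km/s.
Transfer-orbit speed at r₂: v_a = √[μ(2/r₂ − 1/a_t)] = 0.5273 km/s.
Second burn Δv₂ = |v₂ − v_a| = 0.2957 km/s.
Δv = Δv₁ + Δv₂ = 0.4222 + 0.2957 = 0.7179 km/s.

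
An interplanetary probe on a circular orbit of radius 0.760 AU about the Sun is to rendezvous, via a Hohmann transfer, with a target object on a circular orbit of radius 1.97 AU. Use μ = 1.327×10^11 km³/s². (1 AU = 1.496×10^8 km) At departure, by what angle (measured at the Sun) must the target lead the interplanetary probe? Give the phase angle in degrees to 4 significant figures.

φ = 76.18°

In km: r₁ = 0.760 × 1.496×10^8 = 1.13696×10^8 km; r₂ = 1.97 × 1.496×10^8 = 2.94712×10^8 km.
The Hohmann ellipse has a_t = (r₁ + r₂)/2 = 2.04204×10^8 km.
Transfer time t = π√(a_t³/μ) = 2.517×10^7 s.
The target's mean motion on its circular orbit is ω₂ = √(μ/r₂³) = 7.200×10^-8 rad/s.
Angle swept by the target during transfer: ω₂·t = 1.812 rad = 103.82°.
The interplanetary probe traverses 180° on the transfer ellipse, so the target must lead by 180° − 103.82° = 76.18°.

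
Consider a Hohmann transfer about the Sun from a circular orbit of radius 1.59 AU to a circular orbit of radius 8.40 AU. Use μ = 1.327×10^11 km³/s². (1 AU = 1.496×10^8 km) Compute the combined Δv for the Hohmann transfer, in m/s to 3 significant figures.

Δv = 11500 m/s

In km: r₁ = 1.59 × 1.496×10^8 = 2.37864×10^8 km; r₂ = 8.40 × 1.496×10^8 = 1.25664×10^9 km.
Transfer-ellipse semi-major axis a_t = (r₁ + r₂)/2 = (2.37864×10^8 + 1.25664×10^9)/2 = 7.47252×10^8 km.
At r₁ the circular-orbit speed is v₁ = √(μ/r₁) = 23.62 km/s.
Transfer-orbit speed at r₁ (v² = μ(2/r − 1/a)): v_p = √[μ(2/r₁ − 1/a_t)] = 30.63 km/s.
First burn Δv₁ = |v_p − v₁| = 7.010 km/s.
Circular speed at r₂: v₂ = √(μ/r₂) = 10.276 km/s.
Transfer-orbit speed at r₂: v_a = √[μ(2/r₂ − 1/a_t)] = 5.7978 km/s.
Second burn Δv₂ = |v₂ − v_a| = 4.478 km/s.
Δv = Δv₁ + Δv₂ = 7.010 + 4.478 = 11.49 km/s.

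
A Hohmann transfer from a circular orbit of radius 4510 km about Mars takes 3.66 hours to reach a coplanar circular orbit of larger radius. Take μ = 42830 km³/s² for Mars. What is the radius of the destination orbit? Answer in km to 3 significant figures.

r₂ = 13700 km

Transfer time t = 3.66 hours = 13176 s, and t = π√(a_t³/μ).
So a_t = (μ t²/π²)^(1/3) = (42830 × (13176)² / π²)^(1/3) = 9099.2 km.
Since a_t = (r₁ + r₂)/2, r₂ = 2a_t − r₁ = 2×9099.2 − 4510 = 13688.4 km.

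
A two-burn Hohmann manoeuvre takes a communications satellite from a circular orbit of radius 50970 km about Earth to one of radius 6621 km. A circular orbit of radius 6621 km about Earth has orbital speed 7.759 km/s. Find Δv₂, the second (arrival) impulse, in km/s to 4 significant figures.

From the circular-orbit relation v² = μ/r at r = 6621 km: μ = v²r = (7.759)² × 6621 = 3.98598×10^5 km³/s².
Semi-major axis of the transfer orbit: a_t = (50970 + 6621)/2 = 28795.5 km.
Circular speed at r = 6621 km: v_c = √(μ/r) = 7.7590 km/s.
Transfer-orbit speed at the same r (vis-viva, a = a_t): v_t = √[μ(2/r − 1/a_t)] = 10.323 km/s.
Δv₂ = |v_t − v_c| = |10.323 − 7.7590| = 2.564 km/s.

Δv₂ = 2.564 km/s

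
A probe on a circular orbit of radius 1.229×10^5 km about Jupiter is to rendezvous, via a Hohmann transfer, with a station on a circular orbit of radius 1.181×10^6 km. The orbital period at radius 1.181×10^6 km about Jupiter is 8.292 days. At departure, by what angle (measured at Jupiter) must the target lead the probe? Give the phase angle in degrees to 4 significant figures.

From Kepler's third law T² = 4π²r³/μ at r = 1.181×10^6 km, T = 8.292 days = 8.292 × 86400 s = 7.164288×10^5 s: μ = 4π²r³/T² = 1.26696×10^8 km³/s².
Semi-major axis of the transfer orbit: a_t = (1.229×10^5 + 1.181×10^6)/2 = 6.5195×10^5 km.
The half-period of the transfer ellipse is t = π√(a_t³/μ) = 1.4692×10^5 s.
The target's mean motion on its circular orbit is ω₂ = √(μ/r₂³) = 8.7701×10^-6 rad/s.
Angle swept by the target during transfer: ω₂·t = 1.2885 rad = 73.83°.
Arrival is 180° from departure on the ellipse, so φ = 180° − 73.83° = 106.2°.

φ = 106.2°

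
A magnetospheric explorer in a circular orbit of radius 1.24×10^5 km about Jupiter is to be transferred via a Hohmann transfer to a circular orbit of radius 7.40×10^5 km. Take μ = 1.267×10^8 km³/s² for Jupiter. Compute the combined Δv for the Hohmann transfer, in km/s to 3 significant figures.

The Hohmann ellipse has a_t = (r₁ + r₂)/2 = 4.320×10^5 km.
At r₁ the circular-orbit speed is v₁ = √(μ/r₁) = 31.965 km/s.
Transfer-orbit speed at r₁ (v² = μ(2/r − 1/a)): v_p = √[μ(2/r₁ − 1/a_t)] = 41.836 km/s.
First burn Δv₁ = |v_p − v₁| = 9.871 km/s.
At r₂, v₂ = √(μ/r₂) = 13.085 km/s.
Transfer-orbit speed at r₂: v_a = √[μ(2/r₂ − 1/a_t)] = 7.0104 km/s.
Second burn Δv₂ = |v₂ − v_a| = 6.075 km/s.
Total Δv = Δv₁ + Δv₂ = 15.95 km/s.

Δv = 15.9 km/s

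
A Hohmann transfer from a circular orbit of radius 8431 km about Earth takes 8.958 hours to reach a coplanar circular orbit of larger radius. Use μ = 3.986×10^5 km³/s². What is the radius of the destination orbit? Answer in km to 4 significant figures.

r₂ = 61090 km

Transfer time t = 8.958 hours = 32248.8 s, and t = π√(a_t³/μ).
So a_t = (μ t²/π²)^(1/3) = (3.986×10^5 × (32248.8)² / π²)^(1/3) = 34761 km.
Since a_t = (r₁ + r₂)/2, r₂ = 2a_t − r₁ = 2×34761 − 8431 = 61091 km.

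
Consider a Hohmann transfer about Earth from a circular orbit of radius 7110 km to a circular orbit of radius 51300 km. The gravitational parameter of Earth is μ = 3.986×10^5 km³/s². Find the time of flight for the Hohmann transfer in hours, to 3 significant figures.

Semi-major axis of the transfer orbit: a_t = (7110 + 51300)/2 = 29205 km.
Half the transfer-orbit period gives t = π√(a_t³/μ) = 24840 s.
Converting: 24840 s ÷ 3600 s/hour = 6.90 hours.

t = 6.90 hours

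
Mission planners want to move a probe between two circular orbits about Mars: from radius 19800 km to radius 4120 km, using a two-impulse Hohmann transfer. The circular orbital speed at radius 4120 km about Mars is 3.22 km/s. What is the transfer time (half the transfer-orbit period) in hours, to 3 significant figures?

From the circular-orbit relation v² = μ/r at r = 4120 km: μ = v²r = (3.22)² × 4120 = 42717.8 km³/s².
Semi-major axis of the transfer orbit: a_t = (19800 + 4120)/2 = 11960 km.
Transfer time t = π√(a_t³/μ) = π√((11960)³ / 42717.8) = 19880 s.
Converting: 19880 s ÷ 3600 s/hour = 5.52 hours.

t = 5.52 hours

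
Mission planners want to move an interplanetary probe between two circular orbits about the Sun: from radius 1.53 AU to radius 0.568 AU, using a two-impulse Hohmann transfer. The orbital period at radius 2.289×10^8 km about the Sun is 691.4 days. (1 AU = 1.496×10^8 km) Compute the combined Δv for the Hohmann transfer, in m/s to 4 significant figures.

Δv = 14570 m/s

From Kepler's third law T² = 4π²r³/μ at r = 2.289×10^8 km, T = 691.4 days = 691.4 × 86400 s = 5.973696×10^7 s: μ = 4π²r³/T² = 1.32682×10^11 km³/s².
In km: r₁ = 1.53 × 1.496×10^8 = 2.28888×10^8 km; r₂ = 0.568 × 1.496×10^8 = 8.49728×10^7 km.
Semi-major axis of the transfer orbit: a_t = (2.28888×10^8 + 8.49728×10^7)/2 = 1.569304×10^8 km.
At r₁ the circular-orbit speed is v₁ = √(μ/r₁) = 24.08 km/s.
Transfer-orbit speed at r₁ (vis-viva): v_a = √[μ(2/r₁ − 1/a_t)] = 17.72 km/s.
First burn Δv₁ = |v_a − v₁| = 6.360 km/s.
At r₂, v₂ = √(μ/r₂) = 39.5153 km/s.
Transfer-orbit speed at r₂: v_p = √[μ(2/r₂ − 1/a_t)] = 47.7225 km/s.
Second burn Δv₂ = |v₂ − v_p| = 8.207 km/s.
Δv = Δv₁ + Δv₂ = 6.360 + 8.207 = 14.57 km/s.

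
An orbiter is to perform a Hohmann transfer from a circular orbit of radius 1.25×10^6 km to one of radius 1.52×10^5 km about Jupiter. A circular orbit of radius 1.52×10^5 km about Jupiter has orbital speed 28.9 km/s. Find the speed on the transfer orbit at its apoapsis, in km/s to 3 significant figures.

From the circular-orbit relation v² = μ/r at r = 1.52×10^5 km: μ = v²r = (28.9)² × 1.52×10^5 = 1.26952×10^8 km³/s².
Transfer-ellipse semi-major axis a_t = (r₁ + r₂)/2 = (1.250×10^6 + 1.520×10^5)/2 = 7.010×10^5 km.
The apoapsis of the transfer ellipse is at r = 1.250×10^6 km.
Vis-viva: v = √[μ(2/r − 1/a_t)] = √[1.26952×10^8 × (2/1.250×10^6 − 1/7.010×10^5)] = 4.693 km/s.

v = 4.69 km/s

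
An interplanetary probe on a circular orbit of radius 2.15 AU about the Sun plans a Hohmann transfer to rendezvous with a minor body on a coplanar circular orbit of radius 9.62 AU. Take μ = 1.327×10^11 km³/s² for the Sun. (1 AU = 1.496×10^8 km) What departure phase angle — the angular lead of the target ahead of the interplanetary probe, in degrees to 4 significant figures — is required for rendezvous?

φ = 93.87°

In km: r₁ = 2.15 × 1.496×10^8 = 3.2164×10^8 km; r₂ = 9.62 × 1.496×10^8 = 1.439152×10^9 km.
The Hohmann ellipse has a_t = (r₁ + r₂)/2 = 8.80396×10^8 km.
The half-period of the transfer ellipse is t = π√(a_t³/μ) = 2.253×10^8 s.
The target's mean motion on its circular orbit is ω₂ = √(μ/r₂³) = 6.672×10^-9 rad/s.
Angle swept by the target during transfer: ω₂·t = 1.5032 rad = 86.13°.
Arrival is 180° from departure on the ellipse, so φ = 180° − 86.13° = 93.87°.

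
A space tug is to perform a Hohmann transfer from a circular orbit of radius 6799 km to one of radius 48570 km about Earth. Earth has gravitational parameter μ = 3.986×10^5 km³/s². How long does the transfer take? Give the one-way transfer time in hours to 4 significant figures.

t = 6.367 hours

Transfer-ellipse semi-major axis a_t = (r₁ + r₂)/2 = (6799 + 48570)/2 = 27684.5 km.
Half the transfer-orbit period gives t = π√(a_t³/μ) = 22920 s.
Converting: 22920 s ÷ 3600 s/hour = 6.367 hours.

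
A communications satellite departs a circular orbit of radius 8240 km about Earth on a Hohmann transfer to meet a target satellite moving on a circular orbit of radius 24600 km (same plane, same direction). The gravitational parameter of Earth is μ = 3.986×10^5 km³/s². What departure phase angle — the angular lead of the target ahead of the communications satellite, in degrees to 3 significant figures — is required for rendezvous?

Transfer-ellipse semi-major axis a_t = (r₁ + r₂)/2 = (8240 + 24600)/2 = 16420 km.
The half-period of the transfer ellipse is t = π√(a_t³/μ) = 10470 s.
Target angular speed ω₂ = √(μ/r₂³) = 1.6363×10^-4 rad/s.
Angle swept by the target during transfer: ω₂·t = 1.7132 rad = 98.16°.
Arrival is 180° from departure on the ellipse, so φ = 180° − 98.16° = 81.8°.

φ = 81.8°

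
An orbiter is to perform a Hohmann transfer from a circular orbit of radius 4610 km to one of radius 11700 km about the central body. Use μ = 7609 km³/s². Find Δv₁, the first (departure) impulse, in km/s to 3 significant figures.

Δv₁ = 0.254 km/s

Transfer-ellipse semi-major axis a_t = (r₁ + r₂)/2 = (4610 + 11700)/2 = 8155 km.
Circular speed at r = 4610 km: v_c = √(μ/r) = 1.2847 km/s.
Transfer-orbit speed at the same r (vis-viva, a = a_t): v_t = √[μ(2/r − 1/a_t)] = 1.5388 km/s.
Δv₁ = |v_t − v_c| = |1.5388 − 1.2847| = 0.2541 km/s.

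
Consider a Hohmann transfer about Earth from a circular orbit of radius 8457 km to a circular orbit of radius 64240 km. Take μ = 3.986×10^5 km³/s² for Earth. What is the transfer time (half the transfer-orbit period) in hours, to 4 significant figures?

t = 9.579 hours

Semi-major axis of the transfer orbit: a_t = (8457 + 64240)/2 = 36348.5 km.
Half the transfer-orbit period gives t = π√(a_t³/μ) = 34483 s.
Converting: 34483 s ÷ 3600 s/hour = 9.579 hours.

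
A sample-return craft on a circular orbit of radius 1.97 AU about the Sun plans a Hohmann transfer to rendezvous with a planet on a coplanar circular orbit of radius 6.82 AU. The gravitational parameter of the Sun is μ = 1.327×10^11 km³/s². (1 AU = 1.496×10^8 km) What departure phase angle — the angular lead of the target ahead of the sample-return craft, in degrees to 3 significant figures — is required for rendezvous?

In km: r₁ = 1.97 × 1.496×10^8 = 2.94712×10^8 km; r₂ = 6.82 × 1.496×10^8 = 1.020272×10^9 km.
Semi-major axis of the transfer orbit: a_t = (2.94712×10^8 + 1.020272×10^9)/2 = 6.57492×10^8 km.
Transfer time t = π√(a_t³/μ) = 1.45395×10^8 s.
Target angular speed ω₂ = √(μ/r₂³) = 1.11779×10^-8 rad/s.
Angle swept by the target during transfer: ω₂·t = 1.6252 rad = 93.12°.
The sample-return craft traverses 180° on the transfer ellipse, so the target must lead by 180° − 93.12° = 86.9°.

φ = 86.9°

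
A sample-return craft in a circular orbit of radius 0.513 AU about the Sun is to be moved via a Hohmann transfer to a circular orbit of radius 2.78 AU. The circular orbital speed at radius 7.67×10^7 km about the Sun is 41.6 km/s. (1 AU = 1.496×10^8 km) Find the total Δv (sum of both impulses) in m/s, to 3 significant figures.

From the circular-orbit relation v² = μ/r at r = 7.67×10^7 km: μ = v²r = (41.6)² × 7.67×10^7 = 1.32734×10^11 km³/s².
In km: r₁ = 0.513 × 1.496×10^8 = 7.67448×10^7 km; r₂ = 2.78 × 1.496×10^8 = 4.15888×10^8 km.
The Hohmann ellipse has a_t = (r₁ + r₂)/2 = 2.463164×10^8 km.
Circular speed at r₁: v₁ = √(μ/r₁) = √(1.32734×10^11/7.67448×10^7) = 41.59 km/s.
On the transfer ellipse at r₁, vis-viva equation gives v_p = √[μ(2/r₁ − 1/a_t)] = 54.04 km/s.
First burn Δv₁ = |v_p − v₁| = 12.45 km/s.
At r₂, v₂ = √(μ/r₂) = 17.865 km/s.
Transfer-orbit speed at r₂: v_a = √[μ(2/r₂ − 1/a_t)] = 9.9720 km/s.
Second burn Δv₂ = |v₂ − v_a| = 7.893 km/s.
Total Δv = Δv₁ + Δv₂ = 20.34 km/s.

Δv = 20300 m/s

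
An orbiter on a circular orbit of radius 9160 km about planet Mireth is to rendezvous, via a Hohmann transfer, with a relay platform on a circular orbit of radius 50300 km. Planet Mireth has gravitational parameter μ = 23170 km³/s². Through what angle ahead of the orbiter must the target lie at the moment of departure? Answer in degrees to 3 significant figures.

φ = 98.2°

Semi-major axis of the transfer orbit: a_t = (9160 + 50300)/2 = 29730 km.
Transfer time t = π√(a_t³/μ) = 1.05798×10^5 s.
Target angular speed ω₂ = √(μ/r₂³) = 1.34931×10^-5 rad/s.
Angle swept by the target during transfer: ω₂·t = 1.4275 rad = 81.79°.
The orbiter traverses 180° on the transfer ellipse, so the target must lead by 180° − 81.79° = 98.2°.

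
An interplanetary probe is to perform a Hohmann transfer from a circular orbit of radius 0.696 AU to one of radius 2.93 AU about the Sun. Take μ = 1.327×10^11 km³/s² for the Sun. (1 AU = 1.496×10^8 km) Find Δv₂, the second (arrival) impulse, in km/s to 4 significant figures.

In km: r₁ = 0.696 × 1.496×10^8 = 1.041216×10^8 km; r₂ = 2.93 × 1.496×10^8 = 4.38328×10^8 km.
The Hohmann ellipse has a_t = (r₁ + r₂)/2 = 2.712248×10^8 km.
On the circular orbit at r = 4.38328×10^8 km, v_c = √(μ/r) = 17.3995 km/s.
Transfer-orbit speed at the same r (vis-viva, a = a_t): v_t = √[μ(2/r − 1/a_t)] = 10.7806 km/s.
Δv₂ = |v_t − v_c| = |10.7806 − 17.3995| = 6.619 km/s.

Δv₂ = 6.619 km/s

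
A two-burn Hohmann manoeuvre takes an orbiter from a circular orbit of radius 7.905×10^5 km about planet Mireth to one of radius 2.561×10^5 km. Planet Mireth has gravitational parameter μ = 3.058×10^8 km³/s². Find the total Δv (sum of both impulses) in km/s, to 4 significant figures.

The Hohmann ellipse has a_t = (r₁ + r₂)/2 = 5.233×10^5 km.
Circular speed at r₁: v₁ = √(μ/r₁) = √(3.058×10^8/7.905×10^5) = 19.668 km/s.
On the transfer ellipse at r₁, v² = μ(2/r − 1/a) gives v_a = √[μ(2/r₁ − 1/a_t)] = 13.759 km/s.
First burn Δv₁ = |v_a − v₁| = 5.909 km/s.
At r₂, v₂ = √(μ/r₂) = 34.55524 km/s.
Transfer-orbit speed at r₂: v_p = √[μ(2/r₂ − 1/a_t)] = 42.47071 km/s.
Second burn Δv₂ = |v₂ − v_p| = 7.915 km/s.
Δv = Δv₁ + Δv₂ = 5.909 + 7.915 = 13.82 km/s.

Δv = 13.82 km/s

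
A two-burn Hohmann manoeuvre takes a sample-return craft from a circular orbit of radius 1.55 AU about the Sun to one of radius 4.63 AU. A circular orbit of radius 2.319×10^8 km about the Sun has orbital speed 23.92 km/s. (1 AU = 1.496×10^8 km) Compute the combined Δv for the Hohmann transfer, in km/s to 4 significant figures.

From the circular-orbit relation v² = μ/r at r = 2.319×10^8 km: μ = v²r = (23.92)² × 2.319×10^8 = 1.32685×10^11 km³/s².
In km: r₁ = 1.55 × 1.496×10^8 = 2.3188×10^8 km; r₂ = 4.63 × 1.496×10^8 = 6.92648×10^8 km.
Transfer-ellipse semi-major axis a_t = (r₁ + r₂)/2 = (2.3188×10^8 + 6.92648×10^8)/2 = 4.62264×10^8 km.
At r₁ the circular-orbit speed is v₁ = √(μ/r₁) = 23.92 km/s.
Transfer-orbit speed at r₁ (vis-viva equation): v_p = √[μ(2/r₁ − 1/a_t)] = 29.28 km/s.
First burn Δv₁ = |v_p − v₁| = 5.360 km/s.
At r₂, v₂ = √(μ/r₂) = 13.841 km/s.
Transfer-orbit speed at r₂: v_a = √[μ(2/r₂ − 1/a_t)] = 9.8026 km/s.
Second burn Δv₂ = |v₂ − v_a| = 4.038 km/s.
Δv = Δv₁ + Δv₂ = 5.360 + 4.038 = 9.398 km/s.

Δv = 9.398 km/s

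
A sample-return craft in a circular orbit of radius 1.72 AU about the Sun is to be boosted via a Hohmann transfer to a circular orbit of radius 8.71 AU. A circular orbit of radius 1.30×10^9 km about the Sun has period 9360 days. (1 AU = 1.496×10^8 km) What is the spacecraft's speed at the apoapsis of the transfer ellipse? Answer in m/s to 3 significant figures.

v = 5790 m/s

From Kepler's third law T² = 4π²r³/μ at r = 1.30×10^9 km, T = 9360 days = 9360 × 86400 s = 8.08704×10^8 s: μ = 4π²r³/T² = 1.32620×10^11 km³/s².
In km: r₁ = 1.72 × 1.496×10^8 = 2.57312×10^8 km; r₂ = 8.71 × 1.496×10^8 = 1.303016×10^9 km.
Transfer-ellipse semi-major axis a_t = (r₁ + r₂)/2 = (2.57312×10^8 + 1.303016×10^9)/2 = 7.80164×10^8 km.
At apoapsis, r = 1.303016×10^9 km.
From the vis-viva equation, v = √[μ(2/r − 1/a_t)] = 5.794 km/s.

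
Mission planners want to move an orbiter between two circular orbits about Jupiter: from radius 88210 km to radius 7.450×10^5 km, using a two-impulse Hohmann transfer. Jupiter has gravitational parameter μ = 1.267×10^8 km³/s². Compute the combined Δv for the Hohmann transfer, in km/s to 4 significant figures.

Semi-major axis of the transfer orbit: a_t = (88210 + 7.450×10^5)/2 = 4.16605×10^5 km.
Circular speed at r₁: v₁ = √(μ/r₁) = √(1.267×10^8/88210) = 37.90 km/s.
On the transfer ellipse at r₁, vis-viva gives v_p = √[μ(2/r₁ − 1/a_t)] = 50.68 km/s.
First burn Δv₁ = |v_p − v₁| = 12.78 km/s.
At r₂, v₂ = √(μ/r₂) = 13.041 km/s.
Transfer-orbit speed at r₂: v_a = √[μ(2/r₂ − 1/a_t)] = 6.0008 km/s.
Second burn Δv₂ = |v₂ − v_a| = 7.040 km/s.
Δv = Δv₁ + Δv₂ = 12.78 + 7.040 = 19.82 km/s.

Δv = 19.82 km/s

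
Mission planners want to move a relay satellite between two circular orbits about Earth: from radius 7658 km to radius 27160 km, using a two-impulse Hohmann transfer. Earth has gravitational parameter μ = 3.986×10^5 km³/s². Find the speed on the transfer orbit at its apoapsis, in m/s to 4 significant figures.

v = 2541 m/s

Transfer-ellipse semi-major axis a_t = (r₁ + r₂)/2 = (7658 + 27160)/2 = 17409 km.
At apoapsis, r = 27160 km.
From the vis-viva equation, v = √[μ(2/r − 1/a_t)] = 2.541 km/s.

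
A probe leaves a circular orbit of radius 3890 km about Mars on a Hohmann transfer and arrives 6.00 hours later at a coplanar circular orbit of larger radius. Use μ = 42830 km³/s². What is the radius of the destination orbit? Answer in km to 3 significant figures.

r₂ = 21400 km

Transfer time t = 6.00 hours = 21600 s, and t = π√(a_t³/μ).
So a_t = (μ t²/π²)^(1/3) = (42830 × (21600)² / π²)^(1/3) = 12651 km.
Since a_t = (r₁ + r₂)/2, r₂ = 2a_t − r₁ = 2×12651 − 3890 = 21412 km.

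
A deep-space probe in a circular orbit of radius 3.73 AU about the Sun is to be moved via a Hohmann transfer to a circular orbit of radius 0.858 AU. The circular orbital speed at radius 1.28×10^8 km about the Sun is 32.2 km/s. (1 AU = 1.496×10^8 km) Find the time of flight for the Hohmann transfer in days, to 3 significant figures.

t = 635 days

From the circular-orbit relation v² = μ/r at r = 1.28×10^8 km: μ = v²r = (32.2)² × 1.28×10^8 = 1.32716×10^11 km³/s².
In km: r₁ = 3.73 × 1.496×10^8 = 5.58008×10^8 km; r₂ = 0.858 × 1.496×10^8 = 1.283568×10^8 km.
Semi-major axis of the transfer orbit: a_t = (5.58008×10^8 + 1.283568×10^8)/2 = 3.431824×10^8 km.
Transfer time t = π√(a_t³/μ) = π√((3.431824×10^8)³ / 1.32716×10^11) = 5.4825×10^7 s.
Converting: 5.4825×10^7 s ÷ 86400 s/day = 635 days.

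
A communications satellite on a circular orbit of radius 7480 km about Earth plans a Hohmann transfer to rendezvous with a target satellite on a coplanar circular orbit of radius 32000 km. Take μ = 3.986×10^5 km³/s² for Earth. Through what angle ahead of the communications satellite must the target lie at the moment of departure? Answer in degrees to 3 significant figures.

Semi-major axis of the transfer orbit: a_t = (7480 + 32000)/2 = 19740 km.
The half-period of the transfer ellipse is t = π√(a_t³/μ) = 13800 s.
Target angular speed ω₂ = √(μ/r₂³) = 1.103×10^-4 rad/s.
Angle swept by the target during transfer: ω₂·t = 1.5221 rad = 87.21°.
Arrival is 180° from departure on the ellipse, so φ = 180° − 87.21° = 92.8°.

φ = 92.8°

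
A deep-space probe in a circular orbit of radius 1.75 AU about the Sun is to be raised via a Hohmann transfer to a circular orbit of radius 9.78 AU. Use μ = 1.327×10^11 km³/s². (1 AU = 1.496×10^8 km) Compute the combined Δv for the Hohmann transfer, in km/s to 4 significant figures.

Δv = 11.09 km/s

In km: r₁ = 1.75 × 1.496×10^8 = 2.618×10^8 km; r₂ = 9.78 × 1.496×10^8 = 1.463088×10^9 km.
Transfer-ellipse semi-major axis a_t = (r₁ + r₂)/2 = (2.618×10^8 + 1.463088×10^9)/2 = 8.62444×10^8 km.
Circular speed at r₁: v₁ = √(μ/r₁) = √(1.327×10^11/2.618×10^8) = 22.51 km/s.
Transfer-orbit speed at r₁ (vis-viva equation): v_p = √[μ(2/r₁ − 1/a_t)] = 29.32 km/s.
First burn Δv₁ = |v_p − v₁| = 6.810 km/s.
Circular speed at r₂: v₂ = √(μ/r₂) = 9.52358 km/s.
Transfer-orbit speed at r₂: v_a = √[μ(2/r₂ − 1/a_t)] = 5.24710 km/s.
Second burn Δv₂ = |v₂ − v_a| = 4.276 km/s.
Δv = Δv₁ + Δv₂ = 6.810 + 4.276 = 11.09 km/s.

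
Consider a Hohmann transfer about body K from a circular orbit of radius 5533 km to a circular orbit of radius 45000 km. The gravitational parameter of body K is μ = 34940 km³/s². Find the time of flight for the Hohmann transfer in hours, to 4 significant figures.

t = 18.75 hours

Semi-major axis of the transfer orbit: a_t = (5533 + 45000)/2 = 25266.5 km.
Transfer time t = π√(a_t³/μ) = π√((25266.5)³ / 34940) = 67500 s.
Converting: 67500 s ÷ 3600 s/hour = 18.75 hours.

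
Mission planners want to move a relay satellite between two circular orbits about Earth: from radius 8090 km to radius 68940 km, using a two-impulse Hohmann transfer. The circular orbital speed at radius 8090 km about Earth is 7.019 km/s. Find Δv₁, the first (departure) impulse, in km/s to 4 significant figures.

From the circular-orbit relation v² = μ/r at r = 8090 km: μ = v²r = (7.019)² × 8090 = 3.98565×10^5 km³/s².
Transfer-ellipse semi-major axis a_t = (r₁ + r₂)/2 = (8090 + 68940)/2 = 38515 km.
Circular speed at r = 8090 km: v_c = √(μ/r) = 7.019 km/s.
Vis-viva on the transfer ellipse at r = 8090 km gives v_t = √[μ(2/r − 1/a_t)] = 9.391 km/s.
Δv₁ = |v_t − v_c| = |9.391 − 7.019| = 2.372 km/s.

Δv₁ = 2.372 km/s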